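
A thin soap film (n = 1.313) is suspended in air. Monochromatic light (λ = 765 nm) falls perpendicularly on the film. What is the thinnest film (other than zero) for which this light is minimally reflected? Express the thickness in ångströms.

At the upper boundary (n = 1.0 to n = 1.313) the reflected ray undergoes a half-wave phase shift.
Bottom surface (1.313 → 1.0): reflection off a lower-index medium gives no phase shift.
Net: one phase inversion between the two reflected rays.
For dark reflection here: 2 n t = m λ.
Minimum nonzero at m = 1: t = λ / (2 n) = 765 / (2 × 1.313) = 291 nm.

2913 Å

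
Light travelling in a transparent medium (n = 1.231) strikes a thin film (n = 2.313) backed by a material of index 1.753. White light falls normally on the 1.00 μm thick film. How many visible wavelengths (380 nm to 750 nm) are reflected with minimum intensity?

6

Ray reflecting at the top interface goes from n = 1.231 toward n = 2.313: a half-wave phase shift.
At the lower boundary (n = 2.313 to n = 1.753) the reflected ray undergoes no phase shift.
Exactly one π shift → a net half-wave offset.
So the condition for destructive reflection is 2 n t = m λ.
λ = 2 n t / m = 4626 / m nm.
m=6: 771 nm (IR); m=7: 661 nm (visible); m=8: 578 nm (visible); m=9: 514 nm (visible); m=10: 463 nm (visible); m=11: 421 nm (visible); m=12: 386 nm (visible); m=13: 356 nm (UV).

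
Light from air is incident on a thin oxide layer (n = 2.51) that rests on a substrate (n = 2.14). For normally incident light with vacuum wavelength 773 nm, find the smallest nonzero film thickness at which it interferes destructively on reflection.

At the upper boundary (n = 1.0 to n = 2.51) the reflected ray undergoes a half-wave phase shift.
Ray reflecting at the bottom interface goes from n = 2.51 toward n = 2.14: no phase shift.
The two reflections differ by half a wavelength.
So the condition for destructive reflection is 2 n t = m λ.
Minimum nonzero at m = 1: t = λ / (2 n) = 773 / (2 × 2.51) = 154 nm.

154 nm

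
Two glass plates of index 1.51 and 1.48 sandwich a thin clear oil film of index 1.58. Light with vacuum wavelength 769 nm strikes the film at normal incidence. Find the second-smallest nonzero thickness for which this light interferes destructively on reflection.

Top surface (1.51 → 1.58): reflection off a higher-index medium gives a half-wave phase shift.
At the lower boundary (n = 1.58 to n = 1.48) the reflected ray undergoes no phase shift.
Exactly one π shift → a net half-wave offset.
With one net inversion, destructive interference in reflection requires 2 n t = m λ.
The second-smallest nonzero thickness corresponds to m = 2: t = m λ / (2 n) = 2.00 × 769 / (2 × 1.58) = 487 nm.

487 nm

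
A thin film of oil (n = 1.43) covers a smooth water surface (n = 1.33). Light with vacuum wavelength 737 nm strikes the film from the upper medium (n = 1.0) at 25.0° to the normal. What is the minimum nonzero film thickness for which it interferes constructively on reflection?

135 nm

Top surface (1.0 → 1.43): reflection off a higher-index medium gives a half-wave phase shift.
Bottom surface (1.43 → 1.33): reflection off a lower-index medium gives no phase shift.
Exactly one π shift → a net half-wave offset.
With one net inversion, constructive interference in reflection requires 2 n t cos θ_r = (m + ½) λ.
Snell's law: 1.0 sin 25.0° = 1.43 sin θ_r → sin θ_r = 0.296, cos θ_r = 0.955.
Minimum at m = 0: t = λ / (4 n cos θ_r) = 737 / (4 × 1.43 × 0.955) = 135 nm.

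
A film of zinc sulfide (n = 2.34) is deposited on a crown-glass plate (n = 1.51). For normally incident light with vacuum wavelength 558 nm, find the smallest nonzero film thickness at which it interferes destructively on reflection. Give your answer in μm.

At the upper boundary (n = 1.0 to n = 2.34) the reflected ray undergoes a half-wave phase shift.
Bottom surface (2.34 → 1.51): reflection off a lower-index medium gives no phase shift.
Net: one phase inversion between the two reflected rays.
For dark reflection here: 2 n t = m λ.
Minimum nonzero at m = 1: t = λ / (2 n) = 558 / (2 × 2.34) = 119 nm.

0.119 μm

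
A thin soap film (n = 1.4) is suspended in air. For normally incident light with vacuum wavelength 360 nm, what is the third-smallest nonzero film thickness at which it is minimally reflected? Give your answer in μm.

0.386 μm

Top surface (1.0 → 1.4): reflection off a higher-index medium gives a half-wave phase shift.
Ray reflecting at the bottom interface goes from n = 1.4 toward n = 1.0: no phase shift.
Net: one phase inversion between the two reflected rays.
With one net inversion, destructive interference in reflection requires 2 n t = m λ.
The third-smallest nonzero thickness corresponds to m = 3: t = m λ / (2 n) = 3.00 × 360 / (2 × 1.4) = 386 nm.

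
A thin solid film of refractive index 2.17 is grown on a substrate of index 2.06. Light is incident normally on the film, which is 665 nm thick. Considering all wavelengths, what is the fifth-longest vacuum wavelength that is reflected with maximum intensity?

At the upper boundary (n = 1.0 to n = 2.17) the reflected ray undergoes a half-wave phase shift.
Bottom surface (2.17 → 2.06): reflection off a lower-index medium gives no phase shift.
Net: one phase inversion between the two reflected rays.
So the condition for constructive reflection is 2 n t = (m + ½) λ.
λ = 2 n t / (m + ½). The fifth-longest wavelength is m = 4: λ = 2 × 2.17 × 665 / 4.50 = 641 nm.

641 nm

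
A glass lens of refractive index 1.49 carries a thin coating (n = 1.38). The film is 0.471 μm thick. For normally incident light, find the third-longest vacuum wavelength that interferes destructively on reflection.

At the upper boundary (n = 1.0 to n = 1.38) the reflected ray undergoes a half-wave phase shift.
Ray reflecting at the bottom interface goes from n = 1.38 toward n = 1.49: a half-wave phase shift.
Zero or two π shifts → no net half-wave offset.
With no net inversion, destructive interference in reflection requires 2 n t = (m + ½) λ.
λ = 2 n t / (m + ½). The third-longest wavelength is m = 2: λ = 2 × 1.38 × 471 / 2.50 = 520 nm.

520 nm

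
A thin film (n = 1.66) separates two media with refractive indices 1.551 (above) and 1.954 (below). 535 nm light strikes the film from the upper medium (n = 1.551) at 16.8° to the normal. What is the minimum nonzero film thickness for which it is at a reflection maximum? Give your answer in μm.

0.167 μm

Top surface (1.551 → 1.66): reflection off a higher-index medium gives a half-wave phase shift.
Ray reflecting at the bottom interface goes from n = 1.66 toward n = 1.954: a half-wave phase shift.
The two reflections carry the same phase change, so no net offset.
So the condition for constructive reflection is 2 n t cos θ_r = m λ.
Snell's law: 1.551 sin 16.8° = 1.66 sin θ_r → sin θ_r = 0.270, cos θ_r = 0.963.
Minimum nonzero at m = 1: t = λ / (2 n cos θ_r) = 535 / (2 × 1.66 × 0.963) = 167 nm.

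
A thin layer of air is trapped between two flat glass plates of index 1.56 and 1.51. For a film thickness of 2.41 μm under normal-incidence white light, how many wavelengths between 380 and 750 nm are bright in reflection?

7

Ray reflecting at the top interface goes from n = 1.56 toward n = 1.0: no phase shift.
Bottom surface (1.0 → 1.51): reflection off a higher-index medium gives a half-wave phase shift.
The two reflections differ by half a wavelength.
With one net inversion, constructive interference in reflection requires 2 n t = (m + ½) λ.
λ = 2 n t / (m + ½) = 4820 / (m + ½) nm.
m=5: 876 nm (IR); m=6: 742 nm (visible); m=7: 643 nm (visible); m=8: 567 nm (visible); m=9: 507 nm (visible); m=10: 459 nm (visible); m=11: 419 nm (visible); m=12: 386 nm (visible); m=13: 357 nm (UV).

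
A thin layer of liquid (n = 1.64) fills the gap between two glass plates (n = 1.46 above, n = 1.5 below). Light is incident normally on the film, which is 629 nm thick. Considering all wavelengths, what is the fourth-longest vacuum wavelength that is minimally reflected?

516 nm

At the upper boundary (n = 1.46 to n = 1.64) the reflected ray undergoes a half-wave phase shift.
Bottom surface (1.64 → 1.5): reflection off a lower-index medium gives no phase shift.
Exactly one π shift → a net half-wave offset.
So the condition for destructive reflection is 2 n t = m λ.
λ = 2 n t / m. The fourth-longest wavelength is m = 4: λ = 2 × 1.64 × 629 / 4.00 = 516 nm.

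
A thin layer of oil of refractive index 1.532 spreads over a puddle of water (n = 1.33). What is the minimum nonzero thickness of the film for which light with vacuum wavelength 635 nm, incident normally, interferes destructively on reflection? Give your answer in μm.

0.207 μm

Top surface (1.0 → 1.532): reflection off a higher-index medium gives a half-wave phase shift.
Bottom surface (1.532 → 1.33): reflection off a lower-index medium gives no phase shift.
Net: one phase inversion between the two reflected rays.
For minimum reflection here: 2 n t = m λ.
Minimum nonzero at m = 1: t = λ / (2 n) = 635 / (2 × 1.532) = 207 nm.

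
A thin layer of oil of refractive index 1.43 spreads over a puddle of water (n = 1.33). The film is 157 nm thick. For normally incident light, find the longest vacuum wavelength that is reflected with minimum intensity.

449 nm

Ray reflecting at the top interface goes from n = 1.0 toward n = 1.43: a half-wave phase shift.
Bottom surface (1.43 → 1.33): reflection off a lower-index medium gives no phase shift.
The two reflections differ by half a wavelength.
For dark reflection here: 2 n t = m λ.
λ = 2 n t / m. The longest wavelength is m = 1: λ = 2 × 1.43 × 157 / 1.00 = 449 nm.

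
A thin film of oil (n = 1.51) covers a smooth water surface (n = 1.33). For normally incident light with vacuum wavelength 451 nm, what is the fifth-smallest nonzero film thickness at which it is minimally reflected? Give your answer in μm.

Top surface (1.0 → 1.51): reflection off a higher-index medium gives a half-wave phase shift.
Ray reflecting at the bottom interface goes from n = 1.51 toward n = 1.33: no phase shift.
Exactly one π shift → a net half-wave offset.
So the condition for destructive reflection is 2 n t = m λ.
The fifth-smallest nonzero thickness corresponds to m = 5: t = m λ / (2 n) = 5.00 × 451 / (2 × 1.51) = 747 nm.

0.747 μm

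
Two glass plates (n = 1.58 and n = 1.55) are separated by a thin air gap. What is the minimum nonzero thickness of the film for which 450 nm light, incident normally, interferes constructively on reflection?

Ray reflecting at the top interface goes from n = 1.58 toward n = 1.0: no phase shift.
Ray reflecting at the bottom interface goes from n = 1.0 toward n = 1.55: a half-wave phase shift.
Net: one phase inversion between the two reflected rays.
For maximum reflection here: 2 n t = (m + ½) λ.
Minimum at m = 0: t = λ / (4 n) = 450 / (4 × 1.0) = 113 nm.

113 nm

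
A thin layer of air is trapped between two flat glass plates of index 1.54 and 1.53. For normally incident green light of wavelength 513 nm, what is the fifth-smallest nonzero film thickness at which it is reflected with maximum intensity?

1154 nm

At the upper boundary (n = 1.54 to n = 1.0) the reflected ray undergoes no phase shift.
At the lower boundary (n = 1.0 to n = 1.53) the reflected ray undergoes a half-wave phase shift.
The two reflections differ by half a wavelength.
For bright reflection here: 2 n t = (m + ½) λ.
The fifth-smallest nonzero thickness corresponds to m = 4: t = (m + ½) λ / (2 n) = 4.50 × 513 / (2 × 1.0) = 1154 nm.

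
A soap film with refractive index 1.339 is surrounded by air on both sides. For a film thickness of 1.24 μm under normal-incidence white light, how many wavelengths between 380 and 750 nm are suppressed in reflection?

4

Top surface (1.0 → 1.339): reflection off a higher-index medium gives a half-wave phase shift.
Ray reflecting at the bottom interface goes from n = 1.339 toward n = 1.0: no phase shift.
Net: one phase inversion between the two reflected rays.
So the condition for destructive reflection is 2 n t = m λ.
λ = 2 n t / m = 3321 / m nm.
m=4: 830 nm (IR); m=5: 664 nm (visible); m=6: 553 nm (visible); m=7: 474 nm (visible); m=8: 415 nm (visible); m=9: 369 nm (UV).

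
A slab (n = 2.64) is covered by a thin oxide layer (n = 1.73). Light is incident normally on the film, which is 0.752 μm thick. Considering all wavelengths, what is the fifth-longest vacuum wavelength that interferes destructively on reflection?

Ray reflecting at the top interface goes from n = 1.0 toward n = 1.73: a half-wave phase shift.
Ray reflecting at the bottom interface goes from n = 1.73 toward n = 2.64: a half-wave phase shift.
Zero or two π shifts → no net half-wave offset.
So the condition for destructive reflection is 2 n t = (m + ½) λ.
λ = 2 n t / (m + ½). The fifth-longest wavelength is m = 4: λ = 2 × 1.73 × 752 / 4.50 = 578 nm.

578 nm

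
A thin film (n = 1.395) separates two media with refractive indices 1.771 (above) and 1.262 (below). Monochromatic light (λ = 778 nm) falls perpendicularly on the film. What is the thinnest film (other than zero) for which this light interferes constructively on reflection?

Ray reflecting at the top interface goes from n = 1.771 toward n = 1.395: no phase shift.
Ray reflecting at the bottom interface goes from n = 1.395 toward n = 1.262: no phase shift.
Net: no relative phase inversion (both shifts match).
With no net inversion, constructive interference in reflection requires 2 n t = m λ.
Minimum nonzero at m = 1: t = λ / (2 n) = 778 / (2 × 1.395) = 279 nm.

279 nm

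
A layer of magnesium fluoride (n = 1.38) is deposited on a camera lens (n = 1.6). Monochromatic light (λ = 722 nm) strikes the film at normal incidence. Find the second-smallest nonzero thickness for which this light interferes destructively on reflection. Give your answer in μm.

At the upper boundary (n = 1.0 to n = 1.38) the reflected ray undergoes a half-wave phase shift.
Ray reflecting at the bottom interface goes from n = 1.38 toward n = 1.6: a half-wave phase shift.
Net: no relative phase inversion (both shifts match).
With no net inversion, destructive interference in reflection requires 2 n t = (m + ½) λ.
The second-smallest nonzero thickness corresponds to m = 1: t = (m + ½) λ / (2 n) = 1.50 × 722 / (2 × 1.38) = 392 nm.

0.392 μm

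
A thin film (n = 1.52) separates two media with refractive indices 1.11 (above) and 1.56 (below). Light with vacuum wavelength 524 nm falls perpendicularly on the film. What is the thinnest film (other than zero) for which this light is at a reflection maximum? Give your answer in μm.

Top surface (1.11 → 1.52): reflection off a higher-index medium gives a half-wave phase shift.
Bottom surface (1.52 → 1.56): reflection off a higher-index medium gives a half-wave phase shift.
The two reflections carry the same phase change, so no net offset.
With no net inversion, constructive interference in reflection requires 2 n t = m λ.
Minimum nonzero at m = 1: t = λ / (2 n) = 524 / (2 × 1.52) = 172 nm.

0.172 μm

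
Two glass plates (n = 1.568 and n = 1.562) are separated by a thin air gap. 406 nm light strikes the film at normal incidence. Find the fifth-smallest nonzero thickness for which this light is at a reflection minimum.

1015 nm

Top surface (1.568 → 1.0): reflection off a lower-index medium gives no phase shift.
At the lower boundary (n = 1.0 to n = 1.562) the reflected ray undergoes a half-wave phase shift.
The two reflections differ by half a wavelength.
For weak reflection here: 2 n t = m λ.
The fifth-smallest nonzero thickness corresponds to m = 5: t = m λ / (2 n) = 5.00 × 406 / (2 × 1.0) = 1015 nm.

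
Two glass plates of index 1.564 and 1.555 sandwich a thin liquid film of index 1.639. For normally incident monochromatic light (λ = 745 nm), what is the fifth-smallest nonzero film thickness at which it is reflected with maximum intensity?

Ray reflecting at the top interface goes from n = 1.564 toward n = 1.639: a half-wave phase shift.
Bottom surface (1.639 → 1.555): reflection off a lower-index medium gives no phase shift.
The two reflections differ by half a wavelength.
With one net inversion, constructive interference in reflection requires 2 n t = (m + ½) λ.
The fifth-smallest nonzero thickness corresponds to m = 4: t = (m + ½) λ / (2 n) = 4.50 × 745 / (2 × 1.639) = 1023 nm.

1023 nm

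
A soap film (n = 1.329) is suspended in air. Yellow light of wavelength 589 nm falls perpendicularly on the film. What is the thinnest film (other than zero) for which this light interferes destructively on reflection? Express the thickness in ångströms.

2216 Å

At the upper boundary (n = 1.0 to n = 1.329) the reflected ray undergoes a half-wave phase shift.
At the lower boundary (n = 1.329 to n = 1.0) the reflected ray undergoes no phase shift.
Net: one phase inversion between the two reflected rays.
For weak reflection here: 2 n t = m λ.
Minimum nonzero at m = 1: t = λ / (2 n) = 589 / (2 × 1.329) = 222 nm.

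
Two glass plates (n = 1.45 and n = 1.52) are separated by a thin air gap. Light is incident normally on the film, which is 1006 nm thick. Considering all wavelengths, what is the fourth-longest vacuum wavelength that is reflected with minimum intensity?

Top surface (1.45 → 1.0): reflection off a lower-index medium gives no phase shift.
Ray reflecting at the bottom interface goes from n = 1.0 toward n = 1.52: a half-wave phase shift.
Exactly one π shift → a net half-wave offset.
With one net inversion, destructive interference in reflection requires 2 n t = m λ.
λ = 2 n t / m. The fourth-longest wavelength is m = 4: λ = 2 × 1.0 × 1006 / 4.00 = 503 nm.

503 nm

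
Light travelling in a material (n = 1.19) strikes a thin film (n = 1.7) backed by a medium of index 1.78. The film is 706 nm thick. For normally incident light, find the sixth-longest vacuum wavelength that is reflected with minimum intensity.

Ray reflecting at the top interface goes from n = 1.19 toward n = 1.7: a half-wave phase shift.
Bottom surface (1.7 → 1.78): reflection off a higher-index medium gives a half-wave phase shift.
Zero or two π shifts → no net half-wave offset.
So the condition for destructive reflection is 2 n t = (m + ½) λ.
λ = 2 n t / (m + ½). The sixth-longest wavelength is m = 5: λ = 2 × 1.7 × 706 / 5.50 = 436 nm.

436 nm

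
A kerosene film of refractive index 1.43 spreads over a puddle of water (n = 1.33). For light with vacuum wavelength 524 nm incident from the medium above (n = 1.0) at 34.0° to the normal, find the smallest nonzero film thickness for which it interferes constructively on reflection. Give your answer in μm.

0.0995 μm

Ray reflecting at the top interface goes from n = 1.0 toward n = 1.43: a half-wave phase shift.
Bottom surface (1.43 → 1.33): reflection off a lower-index medium gives no phase shift.
The two reflections differ by half a wavelength.
So the condition for constructive reflection is 2 n t cos θ_r = (m + ½) λ.
Snell's law: 1.0 sin 34.0° = 1.43 sin θ_r → sin θ_r = 0.391, cos θ_r = 0.920.
Minimum at m = 0: t = λ / (4 n cos θ_r) = 524 / (4 × 1.43 × 0.920) = 99.5 nm.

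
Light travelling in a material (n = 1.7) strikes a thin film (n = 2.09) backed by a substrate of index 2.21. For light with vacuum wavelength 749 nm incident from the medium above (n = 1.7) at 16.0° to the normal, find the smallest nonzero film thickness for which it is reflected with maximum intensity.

Top surface (1.7 → 2.09): reflection off a higher-index medium gives a half-wave phase shift.
Ray reflecting at the bottom interface goes from n = 2.09 toward n = 2.21: a half-wave phase shift.
The two reflections carry the same phase change, so no net offset.
For maximum reflection here: 2 n t cos θ_r = m λ.
Snell's law: 1.7 sin 16.0° = 2.09 sin θ_r → sin θ_r = 0.224, cos θ_r = 0.975.
Minimum nonzero at m = 1: t = λ / (2 n cos θ_r) = 749 / (2 × 2.09 × 0.975) = 184 nm.

184 nm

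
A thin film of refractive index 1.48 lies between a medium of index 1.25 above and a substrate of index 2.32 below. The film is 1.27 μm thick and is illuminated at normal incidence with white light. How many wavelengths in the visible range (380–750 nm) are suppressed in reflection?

Top surface (1.25 → 1.48): reflection off a higher-index medium gives a half-wave phase shift.
At the lower boundary (n = 1.48 to n = 2.32) the reflected ray undergoes a half-wave phase shift.
Net: no relative phase inversion (both shifts match).
For minimum reflection here: 2 n t = (m + ½) λ.
λ = 2 n t / (m + ½) = 3759 / (m + ½) nm.
m=4: 835 nm (IR); m=5: 683 nm (visible); m=6: 578 nm (visible); m=7: 501 nm (visible); m=8: 442 nm (visible); m=9: 396 nm (visible); m=10: 358 nm (UV).

5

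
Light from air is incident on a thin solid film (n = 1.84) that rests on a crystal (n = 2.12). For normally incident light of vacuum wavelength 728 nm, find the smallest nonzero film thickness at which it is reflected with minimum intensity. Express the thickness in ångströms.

Top surface (1.0 → 1.84): reflection off a higher-index medium gives a half-wave phase shift.
Bottom surface (1.84 → 2.12): reflection off a higher-index medium gives a half-wave phase shift.
Zero or two π shifts → no net half-wave offset.
With no net inversion, destructive interference in reflection requires 2 n t = (m + ½) λ.
Minimum at m = 0: t = λ / (4 n) = 728 / (4 × 1.84) = 98.9 nm.

989 Å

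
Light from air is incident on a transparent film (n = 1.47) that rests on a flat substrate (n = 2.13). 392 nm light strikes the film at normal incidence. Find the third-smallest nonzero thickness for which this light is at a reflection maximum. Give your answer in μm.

0.400 μm

Ray reflecting at the top interface goes from n = 1.0 toward n = 1.47: a half-wave phase shift.
Ray reflecting at the bottom interface goes from n = 1.47 toward n = 2.13: a half-wave phase shift.
Zero or two π shifts → no net half-wave offset.
For maximum reflection here: 2 n t = m λ.
The third-smallest nonzero thickness corresponds to m = 3: t = m λ / (2 n) = 3.00 × 392 / (2 × 1.47) = 400 nm.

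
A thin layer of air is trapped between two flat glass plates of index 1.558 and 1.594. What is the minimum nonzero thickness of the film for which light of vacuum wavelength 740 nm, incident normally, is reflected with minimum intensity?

Ray reflecting at the top interface goes from n = 1.558 toward n = 1.0: no phase shift.
Ray reflecting at the bottom interface goes from n = 1.0 toward n = 1.594: a half-wave phase shift.
Net: one phase inversion between the two reflected rays.
With one net inversion, destructive interference in reflection requires 2 n t = m λ.
Minimum nonzero at m = 1: t = λ / (2 n) = 740 / (2 × 1.0) = 370 nm.

370 nm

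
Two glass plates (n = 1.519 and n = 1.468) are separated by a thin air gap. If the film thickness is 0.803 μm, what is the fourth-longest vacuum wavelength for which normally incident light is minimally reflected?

Top surface (1.519 → 1.0): reflection off a lower-index medium gives no phase shift.
Bottom surface (1.0 → 1.468): reflection off a higher-index medium gives a half-wave phase shift.
Net: one phase inversion between the two reflected rays.
For minimum reflection here: 2 n t = m λ.
λ = 2 n t / m. The fourth-longest wavelength is m = 4: λ = 2 × 1.0 × 803 / 4.00 = 402 nm.

402 nm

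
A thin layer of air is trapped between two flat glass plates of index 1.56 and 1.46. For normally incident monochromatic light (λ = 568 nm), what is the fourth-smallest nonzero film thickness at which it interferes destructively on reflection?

Ray reflecting at the top interface goes from n = 1.56 toward n = 1.0: no phase shift.
At the lower boundary (n = 1.0 to n = 1.46) the reflected ray undergoes a half-wave phase shift.
Exactly one π shift → a net half-wave offset.
For dark reflection here: 2 n t = m λ.
The fourth-smallest nonzero thickness corresponds to m = 4: t = m λ / (2 n) = 4.00 × 568 / (2 × 1.0) = 1136 nm.

1136 nm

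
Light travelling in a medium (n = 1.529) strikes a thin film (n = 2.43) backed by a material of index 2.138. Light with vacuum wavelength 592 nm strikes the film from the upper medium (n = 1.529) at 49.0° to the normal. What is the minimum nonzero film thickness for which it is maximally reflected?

69.2 nm

Ray reflecting at the top interface goes from n = 1.529 toward n = 2.43: a half-wave phase shift.
At the lower boundary (n = 2.43 to n = 2.138) the reflected ray undergoes no phase shift.
The two reflections differ by half a wavelength.
For bright reflection here: 2 n t cos θ_r = (m + ½) λ.
Snell's law: 1.529 sin 49.0° = 2.43 sin θ_r → sin θ_r = 0.475, cos θ_r = 0.880.
Minimum at m = 0: t = λ / (4 n cos θ_r) = 592 / (4 × 2.43 × 0.880) = 69.2 nm.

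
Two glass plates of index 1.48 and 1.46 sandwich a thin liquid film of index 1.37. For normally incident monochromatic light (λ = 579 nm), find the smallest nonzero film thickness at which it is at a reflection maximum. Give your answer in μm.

0.106 μm

Ray reflecting at the top interface goes from n = 1.48 toward n = 1.37: no phase shift.
Ray reflecting at the bottom interface goes from n = 1.37 toward n = 1.46: a half-wave phase shift.
Net: one phase inversion between the two reflected rays.
So the condition for constructive reflection is 2 n t = (m + ½) λ.
Minimum at m = 0: t = λ / (4 n) = 579 / (4 × 1.37) = 106 nm.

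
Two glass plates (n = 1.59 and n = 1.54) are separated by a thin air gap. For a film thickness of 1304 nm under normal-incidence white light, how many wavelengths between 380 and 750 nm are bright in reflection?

4

Ray reflecting at the top interface goes from n = 1.59 toward n = 1.0: no phase shift.
Ray reflecting at the bottom interface goes from n = 1.0 toward n = 1.54: a half-wave phase shift.
Exactly one π shift → a net half-wave offset.
For maximum reflection here: 2 n t = (m + ½) λ.
λ = 2 n t / (m + ½) = 2608 / (m + ½) nm.
m=2: 1043 nm (IR); m=3: 745 nm (visible); m=4: 580 nm (visible); m=5: 474 nm (visible); m=6: 401 nm (visible); m=7: 348 nm (UV).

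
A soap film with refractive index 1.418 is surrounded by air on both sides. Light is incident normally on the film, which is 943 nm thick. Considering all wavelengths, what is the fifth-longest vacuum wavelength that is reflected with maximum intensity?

594 nm

At the upper boundary (n = 1.0 to n = 1.418) the reflected ray undergoes a half-wave phase shift.
At the lower boundary (n = 1.418 to n = 1.0) the reflected ray undergoes no phase shift.
The two reflections differ by half a wavelength.
So the condition for constructive reflection is 2 n t = (m + ½) λ.
λ = 2 n t / (m + ½). The fifth-longest wavelength is m = 4: λ = 2 × 1.418 × 943 / 4.50 = 594 nm.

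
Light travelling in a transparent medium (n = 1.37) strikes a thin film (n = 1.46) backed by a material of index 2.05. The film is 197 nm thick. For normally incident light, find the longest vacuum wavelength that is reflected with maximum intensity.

Top surface (1.37 → 1.46): reflection off a higher-index medium gives a half-wave phase shift.
Bottom surface (1.46 → 2.05): reflection off a higher-index medium gives a half-wave phase shift.
Zero or two π shifts → no net half-wave offset.
With no net inversion, constructive interference in reflection requires 2 n t = m λ.
λ = 2 n t / m. The longest wavelength is m = 1: λ = 2 × 1.46 × 197 / 1.00 = 575 nm.

575 nm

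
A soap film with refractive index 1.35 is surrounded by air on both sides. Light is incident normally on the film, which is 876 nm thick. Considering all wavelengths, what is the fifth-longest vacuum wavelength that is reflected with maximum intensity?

526 nm

At the upper boundary (n = 1.0 to n = 1.35) the reflected ray undergoes a half-wave phase shift.
Ray reflecting at the bottom interface goes from n = 1.35 toward n = 1.0: no phase shift.
The two reflections differ by half a wavelength.
With one net inversion, constructive interference in reflection requires 2 n t = (m + ½) λ.
λ = 2 n t / (m + ½). The fifth-longest wavelength is m = 4: λ = 2 × 1.35 × 876 / 4.50 = 526 nm.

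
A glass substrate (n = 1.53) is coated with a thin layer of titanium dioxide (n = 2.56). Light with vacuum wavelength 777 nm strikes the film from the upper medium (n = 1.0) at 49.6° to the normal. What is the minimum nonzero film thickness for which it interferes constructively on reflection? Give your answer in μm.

Top surface (1.0 → 2.56): reflection off a higher-index medium gives a half-wave phase shift.
At the lower boundary (n = 2.56 to n = 1.53) the reflected ray undergoes no phase shift.
The two reflections differ by half a wavelength.
For maximum reflection here: 2 n t cos θ_r = (m + ½) λ.
Snell's law: 1.0 sin 49.6° = 2.56 sin θ_r → sin θ_r = 0.297, cos θ_r = 0.955.
Minimum at m = 0: t = λ / (4 n cos θ_r) = 777 / (4 × 2.56 × 0.955) = 79.5 nm.

0.0795 μm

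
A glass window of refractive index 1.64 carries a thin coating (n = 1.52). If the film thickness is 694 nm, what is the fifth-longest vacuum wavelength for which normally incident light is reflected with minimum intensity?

469 nm

At the upper boundary (n = 1.0 to n = 1.52) the reflected ray undergoes a half-wave phase shift.
Ray reflecting at the bottom interface goes from n = 1.52 toward n = 1.64: a half-wave phase shift.
Zero or two π shifts → no net half-wave offset.
With no net inversion, destructive interference in reflection requires 2 n t = (m + ½) λ.
λ = 2 n t / (m + ½). The fifth-longest wavelength is m = 4: λ = 2 × 1.52 × 694 / 4.50 = 469 nm.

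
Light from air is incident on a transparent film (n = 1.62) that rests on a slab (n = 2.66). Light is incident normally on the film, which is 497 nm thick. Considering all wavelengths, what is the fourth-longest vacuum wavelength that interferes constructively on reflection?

Top surface (1.0 → 1.62): reflection off a higher-index medium gives a half-wave phase shift.
Bottom surface (1.62 → 2.66): reflection off a higher-index medium gives a half-wave phase shift.
Zero or two π shifts → no net half-wave offset.
With no net inversion, constructive interference in reflection requires 2 n t = m λ.
λ = 2 n t / m. The fourth-longest wavelength is m = 4: λ = 2 × 1.62 × 497 / 4.00 = 403 nm.

403 nm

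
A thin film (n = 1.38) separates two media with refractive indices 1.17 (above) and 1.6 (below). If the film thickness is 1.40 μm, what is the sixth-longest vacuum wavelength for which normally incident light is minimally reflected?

703 nm

At the upper boundary (n = 1.17 to n = 1.38) the reflected ray undergoes a half-wave phase shift.
Ray reflecting at the bottom interface goes from n = 1.38 toward n = 1.6: a half-wave phase shift.
Zero or two π shifts → no net half-wave offset.
With no net inversion, destructive interference in reflection requires 2 n t = (m + ½) λ.
λ = 2 n t / (m + ½). The sixth-longest wavelength is m = 5: λ = 2 × 1.38 × 1400 / 5.50 = 703 nm.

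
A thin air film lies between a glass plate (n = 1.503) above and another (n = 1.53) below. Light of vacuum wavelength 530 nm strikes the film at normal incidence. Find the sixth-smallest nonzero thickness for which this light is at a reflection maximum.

Top surface (1.503 → 1.0): reflection off a lower-index medium gives no phase shift.
At the lower boundary (n = 1.0 to n = 1.53) the reflected ray undergoes a half-wave phase shift.
Net: one phase inversion between the two reflected rays.
For bright reflection here: 2 n t = (m + ½) λ.
The sixth-smallest nonzero thickness corresponds to m = 5: t = (m + ½) λ / (2 n) = 5.50 × 530 / (2 × 1.0) = 1458 nm.

1458 nm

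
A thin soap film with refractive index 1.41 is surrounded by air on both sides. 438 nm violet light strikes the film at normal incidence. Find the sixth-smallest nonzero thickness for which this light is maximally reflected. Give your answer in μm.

Top surface (1.0 → 1.41): reflection off a higher-index medium gives a half-wave phase shift.
At the lower boundary (n = 1.41 to n = 1.0) the reflected ray undergoes no phase shift.
The two reflections differ by half a wavelength.
For bright reflection here: 2 n t = (m + ½) λ.
The sixth-smallest nonzero thickness corresponds to m = 5: t = (m + ½) λ / (2 n) = 5.50 × 438 / (2 × 1.41) = 854 nm.

0.854 μm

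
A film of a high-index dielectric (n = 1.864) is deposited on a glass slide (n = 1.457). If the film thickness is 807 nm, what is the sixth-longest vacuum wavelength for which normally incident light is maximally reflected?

Top surface (1.0 → 1.864): reflection off a higher-index medium gives a half-wave phase shift.
Ray reflecting at the bottom interface goes from n = 1.864 toward n = 1.457: no phase shift.
The two reflections differ by half a wavelength.
For bright reflection here: 2 n t = (m + ½) λ.
λ = 2 n t / (m + ½). The sixth-longest wavelength is m = 5: λ = 2 × 1.864 × 807 / 5.50 = 547 nm.

547 nm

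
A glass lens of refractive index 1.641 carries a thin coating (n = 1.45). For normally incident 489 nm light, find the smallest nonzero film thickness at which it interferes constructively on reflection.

169 nm

Top surface (1.0 → 1.45): reflection off a higher-index medium gives a half-wave phase shift.
Ray reflecting at the bottom interface goes from n = 1.45 toward n = 1.641: a half-wave phase shift.
Net: no relative phase inversion (both shifts match).
With no net inversion, constructive interference in reflection requires 2 n t = m λ.
Minimum nonzero at m = 1: t = λ / (2 n) = 489 / (2 × 1.45) = 169 nm.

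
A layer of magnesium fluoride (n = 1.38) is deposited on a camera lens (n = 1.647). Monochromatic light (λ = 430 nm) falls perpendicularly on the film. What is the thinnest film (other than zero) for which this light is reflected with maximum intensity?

Top surface (1.0 → 1.38): reflection off a higher-index medium gives a half-wave phase shift.
Bottom surface (1.38 → 1.647): reflection off a higher-index medium gives a half-wave phase shift.
Net: no relative phase inversion (both shifts match).
So the condition for constructive reflection is 2 n t = m λ.
Minimum nonzero at m = 1: t = λ / (2 n) = 430 / (2 × 1.38) = 156 nm.

156 nm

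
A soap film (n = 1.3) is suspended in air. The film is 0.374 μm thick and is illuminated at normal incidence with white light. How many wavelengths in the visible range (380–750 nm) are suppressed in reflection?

Ray reflecting at the top interface goes from n = 1.0 toward n = 1.3: a half-wave phase shift.
Bottom surface (1.3 → 1.0): reflection off a lower-index medium gives no phase shift.
Net: one phase inversion between the two reflected rays.
With one net inversion, destructive interference in reflection requires 2 n t = m λ.
λ = 2 n t / m = 972 / m nm.
m=1: 972 nm (IR); m=2: 486 nm (visible); m=3: 324 nm (UV).

1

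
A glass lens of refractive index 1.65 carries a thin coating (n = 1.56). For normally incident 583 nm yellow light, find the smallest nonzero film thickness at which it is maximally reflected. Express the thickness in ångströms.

At the upper boundary (n = 1.0 to n = 1.56) the reflected ray undergoes a half-wave phase shift.
At the lower boundary (n = 1.56 to n = 1.65) the reflected ray undergoes a half-wave phase shift.
Zero or two π shifts → no net half-wave offset.
With no net inversion, constructive interference in reflection requires 2 n t = m λ.
Minimum nonzero at m = 1: t = λ / (2 n) = 583 / (2 × 1.56) = 187 nm.

1869 Å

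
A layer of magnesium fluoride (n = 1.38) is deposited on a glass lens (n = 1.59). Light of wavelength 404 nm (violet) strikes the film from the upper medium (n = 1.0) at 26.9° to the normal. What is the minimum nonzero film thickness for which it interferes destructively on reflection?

77.5 nm

At the upper boundary (n = 1.0 to n = 1.38) the reflected ray undergoes a half-wave phase shift.
Bottom surface (1.38 → 1.59): reflection off a higher-index medium gives a half-wave phase shift.
The two reflections carry the same phase change, so no net offset.
So the condition for destructive reflection is 2 n t cos θ_r = (m + ½) λ.
Snell's law: 1.0 sin 26.9° = 1.38 sin θ_r → sin θ_r = 0.328, cos θ_r = 0.945.
Minimum at m = 0: t = λ / (4 n cos θ_r) = 404 / (4 × 1.38 × 0.945) = 77.5 nm.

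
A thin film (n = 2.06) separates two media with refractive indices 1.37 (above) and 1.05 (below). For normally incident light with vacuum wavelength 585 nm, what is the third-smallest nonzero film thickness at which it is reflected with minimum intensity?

Top surface (1.37 → 2.06): reflection off a higher-index medium gives a half-wave phase shift.
At the lower boundary (n = 2.06 to n = 1.05) the reflected ray undergoes no phase shift.
Net: one phase inversion between the two reflected rays.
For minimum reflection here: 2 n t = m λ.
The third-smallest nonzero thickness corresponds to m = 3: t = m λ / (2 n) = 3.00 × 585 / (2 × 2.06) = 426 nm.

426 nm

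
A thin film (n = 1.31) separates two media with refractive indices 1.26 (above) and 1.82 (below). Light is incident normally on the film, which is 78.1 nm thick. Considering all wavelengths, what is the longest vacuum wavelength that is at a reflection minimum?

At the upper boundary (n = 1.26 to n = 1.31) the reflected ray undergoes a half-wave phase shift.
Bottom surface (1.31 → 1.82): reflection off a higher-index medium gives a half-wave phase shift.
Net: no relative phase inversion (both shifts match).
For minimum reflection here: 2 n t = (m + ½) λ.
λ = 2 n t / (m + ½). The longest wavelength is m = 0: λ = 2 × 1.31 × 78.1 / 0.500 = 409 nm.

409 nm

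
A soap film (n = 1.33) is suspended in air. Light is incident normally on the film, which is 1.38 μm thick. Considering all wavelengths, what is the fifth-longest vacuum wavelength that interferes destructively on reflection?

Ray reflecting at the top interface goes from n = 1.0 toward n = 1.33: a half-wave phase shift.
At the lower boundary (n = 1.33 to n = 1.0) the reflected ray undergoes no phase shift.
Exactly one π shift → a net half-wave offset.
With one net inversion, destructive interference in reflection requires 2 n t = m λ.
λ = 2 n t / m. The fifth-longest wavelength is m = 5: λ = 2 × 1.33 × 1380 / 5.00 = 734 nm.

734 nm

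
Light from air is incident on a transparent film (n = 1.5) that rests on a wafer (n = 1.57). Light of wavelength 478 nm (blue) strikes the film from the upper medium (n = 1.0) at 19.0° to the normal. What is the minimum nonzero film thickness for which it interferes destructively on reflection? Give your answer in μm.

0.0816 μm

Top surface (1.0 → 1.5): reflection off a higher-index medium gives a half-wave phase shift.
Ray reflecting at the bottom interface goes from n = 1.5 toward n = 1.57: a half-wave phase shift.
Zero or two π shifts → no net half-wave offset.
So the condition for destructive reflection is 2 n t cos θ_r = (m + ½) λ.
Snell's law: 1.0 sin 19.0° = 1.5 sin θ_r → sin θ_r = 0.217, cos θ_r = 0.976.
Minimum at m = 0: t = λ / (4 n cos θ_r) = 478 / (4 × 1.5 × 0.976) = 81.6 nm.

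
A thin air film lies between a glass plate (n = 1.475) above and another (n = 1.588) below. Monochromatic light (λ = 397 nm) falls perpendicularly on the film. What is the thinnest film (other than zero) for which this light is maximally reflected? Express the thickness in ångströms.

Ray reflecting at the top interface goes from n = 1.475 toward n = 1.0: no phase shift.
Ray reflecting at the bottom interface goes from n = 1.0 toward n = 1.588: a half-wave phase shift.
Exactly one π shift → a net half-wave offset.
For strong reflection here: 2 n t = (m + ½) λ.
Minimum at m = 0: t = λ / (4 n) = 397 / (4 × 1.0) = 99.3 nm.

993 Å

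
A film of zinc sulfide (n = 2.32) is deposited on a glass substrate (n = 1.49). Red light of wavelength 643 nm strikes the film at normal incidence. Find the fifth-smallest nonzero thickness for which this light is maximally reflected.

Ray reflecting at the top interface goes from n = 1.0 toward n = 2.32: a half-wave phase shift.
Ray reflecting at the bottom interface goes from n = 2.32 toward n = 1.49: no phase shift.
The two reflections differ by half a wavelength.
For maximum reflection here: 2 n t = (m + ½) λ.
The fifth-smallest nonzero thickness corresponds to m = 4: t = (m + ½) λ / (2 n) = 4.50 × 643 / (2 × 2.32) = 624 nm.

624 nm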